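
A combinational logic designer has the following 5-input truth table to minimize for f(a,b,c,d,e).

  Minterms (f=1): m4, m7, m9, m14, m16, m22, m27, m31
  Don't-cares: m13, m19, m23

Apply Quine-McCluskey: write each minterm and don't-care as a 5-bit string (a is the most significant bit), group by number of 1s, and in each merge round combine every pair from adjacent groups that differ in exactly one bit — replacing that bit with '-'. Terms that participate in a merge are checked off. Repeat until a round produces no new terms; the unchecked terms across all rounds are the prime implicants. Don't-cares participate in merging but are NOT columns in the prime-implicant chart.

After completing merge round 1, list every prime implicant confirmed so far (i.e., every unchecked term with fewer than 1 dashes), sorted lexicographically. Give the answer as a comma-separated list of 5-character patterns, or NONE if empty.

size-2^0 implicants → 00100  00111(✓)  01001(✓)  01101(✓)  01110  10000  10011(✓)  10110(✓)  10111(✓)  11011(✓)  11111(✓)
size-2^1 implicants → -0111  01-01  1-011(✓)  1-111(✓)  10-11(✓)  1011-  11-11(✓)
size-2^2 implicants → 1--11
Unchecked terms (primes): -0111, 00100, 01-01, 01110, 1--11, 10000, 1011-

00100, 01110, 10000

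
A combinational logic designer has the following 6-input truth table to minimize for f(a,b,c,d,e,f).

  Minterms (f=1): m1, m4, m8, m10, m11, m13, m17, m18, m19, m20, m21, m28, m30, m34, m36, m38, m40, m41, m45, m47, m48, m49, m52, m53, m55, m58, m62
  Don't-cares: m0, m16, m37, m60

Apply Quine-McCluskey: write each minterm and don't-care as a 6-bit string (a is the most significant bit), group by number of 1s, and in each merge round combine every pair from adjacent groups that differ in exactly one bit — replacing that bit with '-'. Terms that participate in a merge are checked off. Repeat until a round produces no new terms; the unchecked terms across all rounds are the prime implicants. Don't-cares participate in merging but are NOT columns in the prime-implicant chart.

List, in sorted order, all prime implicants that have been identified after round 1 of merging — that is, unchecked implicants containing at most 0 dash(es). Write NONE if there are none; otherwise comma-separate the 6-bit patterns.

NONE

size-2^0 implicants → 000000(✓)  000001(✓)  000100(✓)  001000(✓)  001010(✓)  001011(✓)  001101(✓)  010000(✓)  010001(✓)  010010(✓)  010011(✓)  010100(✓)  010101(✓)  011100(✓)  011110(✓)  100010(✓)  100100(✓)  100101(✓)  100110(✓)  101000(✓)  101001(✓)  101101(✓)  101111(✓)  110000(✓)  110001(✓)  110100(✓)  110101(✓)  110111(✓)  111010(✓)  111100(✓)  111110(✓)
size-2^1 implicants → -00100(✓)  -01000  -01101  -10000(✓)  -10001(✓)  -10100(✓)  -10101(✓)  -11100(✓)  -11110(✓)  0-0000(✓)  0-0001(✓)  0-0100(✓)  00-000  000-00(✓)  00000-(✓)  0010-0  00101-  01-100(✓)  010-00(✓)  010-01(✓)  0100-0(✓)  0100-1(✓)  01000-(✓)  01001-(✓)  01010-(✓)  0111-0(✓)  1-0100(✓)  1-0101(✓)  10-101  100-10  1001-0  10010-(✓)  101-01  10100-  1011-1  11-100(✓)  110-00(✓)  110-01(✓)  11000-(✓)  1101-1  11010-(✓)  111-10  1111-0(✓)
size-2^2 implicants → --0100  -1-100  -10-00(✓)  -10-01(✓)  -1000-(✓)  -1010-(✓)  -111-0  0-0-00  0-000-  010-0-(✓)  0100--  1-010-  110-0-(✓)
size-2^3 implicants → -10-0-
Unchecked terms (primes): --0100, -01000, -01101, -1-100, -10-0-, -111-0, 0-0-00, 0-000-, 00-000, 0010-0, 00101-, 0100--, 1-010-, 10-101, 100-10, 1001-0, 101-01, 10100-, 1011-1, 1101-1, 111-10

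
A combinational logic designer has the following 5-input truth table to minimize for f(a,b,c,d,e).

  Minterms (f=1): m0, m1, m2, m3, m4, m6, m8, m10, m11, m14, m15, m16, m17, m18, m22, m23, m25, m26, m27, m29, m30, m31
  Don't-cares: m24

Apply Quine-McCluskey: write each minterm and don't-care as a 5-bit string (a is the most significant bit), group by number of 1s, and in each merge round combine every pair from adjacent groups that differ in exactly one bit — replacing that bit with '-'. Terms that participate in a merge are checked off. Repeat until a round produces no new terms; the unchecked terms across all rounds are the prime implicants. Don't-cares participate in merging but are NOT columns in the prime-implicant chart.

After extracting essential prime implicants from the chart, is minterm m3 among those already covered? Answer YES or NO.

size-2^0 implicants → 00000(✓)  00001(✓)  00010(✓)  00011(✓)  00100(✓)  00110(✓)  01000(✓)  01010(✓)  01011(✓)  01110(✓)  01111(✓)  10000(✓)  10001(✓)  10010(✓)  10110(✓)  10111(✓)  11000(✓)  11001(✓)  11010(✓)  11011(✓)  11101(✓)  11110(✓)  11111(✓)
size-2^1 implicants → -0000(✓)  -0001(✓)  -0010(✓)  -0110(✓)  -1000(✓)  -1010(✓)  -1011(✓)  -1110(✓)  -1111(✓)  0-000(✓)  0-010(✓)  0-011(✓)  0-110(✓)  00-00(✓)  00-10(✓)  000-0(✓)  000-1(✓)  0000-(✓)  0001-(✓)  001-0(✓)  01-10(✓)  01-11(✓)  010-0(✓)  0101-(✓)  0111-(✓)  1-000(✓)  1-001(✓)  1-010(✓)  1-110(✓)  1-111(✓)  10-10(✓)  100-0(✓)  1000-(✓)  1011-(✓)  11-01(✓)  11-10(✓)  11-11(✓)  110-0(✓)  110-1(✓)  1100-(✓)  1101-(✓)  111-1(✓)  1111-(✓)
size-2^2 implicants → --000(✓)  --010(✓)  --110(✓)  -0-10(✓)  -00-0(✓)  -000-  -1-10(✓)  -1-11(✓)  -10-0(✓)  -101-(✓)  -111-(✓)  0--10(✓)  0-0-0(✓)  0-01-  00--0  000--  01-1-(✓)  1--10(✓)  1-0-0(✓)  1-00-  1-11-  11--1  11-1-(✓)  110--
size-2^3 implicants → ---10  --0-0  -1-1-
Unchecked terms (primes): ---10, --0-0, -000-, -1-1-, 0-01-, 00--0, 000--, 1-00-, 1-11-, 11--1, 110--
Minterm coverage:
  m0 ⊆ --0-0,-000-,00--0,000--
  m1 ⊆ -000-,000--
  m2 ⊆ ---10,--0-0,0-01-,00--0,000--
  m3 ⊆ 0-01-,000--
  m4 ⊆ 00--0 [E]
  m6 ⊆ ---10,00--0
  m8 ⊆ --0-0 [E]
  m10 ⊆ ---10,--0-0,-1-1-,0-01-
  m11 ⊆ -1-1-,0-01-
  m14 ⊆ ---10,-1-1-
  m15 ⊆ -1-1- [E]
  m16 ⊆ --0-0,-000-,1-00-
  m17 ⊆ -000-,1-00-
  m18 ⊆ ---10,--0-0
  m22 ⊆ ---10,1-11-
  m23 ⊆ 1-11- [E]
  m25 ⊆ 1-00-,11--1,110--
  m26 ⊆ ---10,--0-0,-1-1-,110--
  m27 ⊆ -1-1-,11--1,110--
  m29 ⊆ 11--1 [E]
  m30 ⊆ ---10,-1-1-,1-11-
  m31 ⊆ -1-1-,1-11-,11--1
E = {--0-0, -1-1-, 00--0, 1-11-, 11--1}

NO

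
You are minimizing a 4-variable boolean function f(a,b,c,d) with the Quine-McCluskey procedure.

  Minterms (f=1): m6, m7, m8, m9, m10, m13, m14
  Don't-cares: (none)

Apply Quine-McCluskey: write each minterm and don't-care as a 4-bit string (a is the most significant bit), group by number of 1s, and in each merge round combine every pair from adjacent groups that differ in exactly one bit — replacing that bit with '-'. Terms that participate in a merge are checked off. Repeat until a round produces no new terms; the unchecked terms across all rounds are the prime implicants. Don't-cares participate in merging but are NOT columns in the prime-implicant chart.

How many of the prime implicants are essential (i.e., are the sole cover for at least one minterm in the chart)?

Round 0: 0110✓ 0111✓ 1000✓ 1001✓ 1010✓ 1101✓ 1110✓
Round 1: -110 011- 1-01 1-10 10-0 100-
PIs = {-110, 011-, 1-01, 1-10, 10-0, 100-}
Coverage chart:
  m6: -110,011-
  m7: 011- ←essential
  m8: 10-0,100-
  m9: 1-01,100-
  m10: 1-10,10-0
  m13: 1-01 ←essential
  m14: -110,1-10
Essential: 011-, 1-01

2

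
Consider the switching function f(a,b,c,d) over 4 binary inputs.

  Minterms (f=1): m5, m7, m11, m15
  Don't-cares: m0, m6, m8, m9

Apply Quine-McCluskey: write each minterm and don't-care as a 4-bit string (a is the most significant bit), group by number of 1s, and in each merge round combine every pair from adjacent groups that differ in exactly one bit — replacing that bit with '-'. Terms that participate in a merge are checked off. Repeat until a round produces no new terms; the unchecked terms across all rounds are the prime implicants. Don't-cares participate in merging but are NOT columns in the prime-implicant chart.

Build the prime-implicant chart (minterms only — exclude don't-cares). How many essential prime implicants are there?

size-2^0 implicants → 0000(✓)  0101(✓)  0110(✓)  0111(✓)  1000(✓)  1001(✓)  1011(✓)  1111(✓)
size-2^1 implicants → -000  -111  01-1  011-  1-11  10-1  100-
Unchecked terms (primes): -000, -111, 01-1, 011-, 1-11, 10-1, 100-
Minterm coverage:
  m5 ⊆ 01-1 [E]
  m7 ⊆ -111,01-1,011-
  m11 ⊆ 1-11,10-1
  m15 ⊆ -111,1-11
E = {01-1}

1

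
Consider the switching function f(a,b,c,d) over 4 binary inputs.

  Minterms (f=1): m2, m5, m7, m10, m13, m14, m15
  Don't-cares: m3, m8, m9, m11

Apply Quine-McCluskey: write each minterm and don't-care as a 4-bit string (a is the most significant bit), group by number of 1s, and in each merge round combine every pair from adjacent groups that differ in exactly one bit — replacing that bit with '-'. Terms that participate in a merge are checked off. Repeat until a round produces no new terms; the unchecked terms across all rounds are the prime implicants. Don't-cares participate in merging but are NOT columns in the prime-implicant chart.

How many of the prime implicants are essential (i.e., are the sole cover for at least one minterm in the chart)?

Round 0: 0010✓ 0011✓ 0101✓ 0111✓ 1000✓ 1001✓ 1010✓ 1011✓ 1101✓ 1110✓ 1111✓
Round 1: -010✓ -011✓ -101✓ -111✓ 0-11✓ 001-✓ 01-1✓ 1-01✓ 1-10✓ 1-11✓ 10-0✓ 10-1✓ 100-✓ 101-✓ 11-1✓ 111-✓
Round 2: --11 -01- -1-1 1--1 1-1- 10--
PIs = {--11, -01-, -1-1, 1--1, 1-1-, 10--}
Coverage chart:
  m2: -01- ←essential
  m5: -1-1 ←essential
  m7: --11,-1-1
  m10: -01-,1-1-,10--
  m13: -1-1,1--1
  m14: 1-1- ←essential
  m15: --11,-1-1,1--1,1-1-
Essential: -01-, -1-1, 1-1-

3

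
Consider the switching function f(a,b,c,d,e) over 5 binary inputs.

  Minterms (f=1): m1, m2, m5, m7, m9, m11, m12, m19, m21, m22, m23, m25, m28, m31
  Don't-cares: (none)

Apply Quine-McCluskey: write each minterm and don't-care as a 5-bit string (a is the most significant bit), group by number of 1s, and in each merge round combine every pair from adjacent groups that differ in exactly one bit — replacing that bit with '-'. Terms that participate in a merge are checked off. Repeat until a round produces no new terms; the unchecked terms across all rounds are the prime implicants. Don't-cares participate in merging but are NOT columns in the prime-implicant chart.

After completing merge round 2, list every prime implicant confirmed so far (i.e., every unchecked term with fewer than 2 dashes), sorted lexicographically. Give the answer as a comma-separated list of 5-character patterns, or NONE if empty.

-1001, -1100, 0-001, 00-01, 00010, 010-1, 1-111, 10-11, 1011-

Round 0: 00001✓ 00010 00101✓ 00111✓ 01001✓ 01011✓ 01100✓ 10011✓ 10101✓ 10110✓ 10111✓ 11001✓ 11100✓ 11111✓
Round 1: -0101✓ -0111✓ -1001 -1100 0-001 00-01 001-1✓ 010-1 1-111 10-11 101-1✓ 1011-
Round 2: -01-1
PIs = {-01-1, -1001, -1100, 0-001, 00-01, 00010, 010-1, 1-111, 10-11, 1011-}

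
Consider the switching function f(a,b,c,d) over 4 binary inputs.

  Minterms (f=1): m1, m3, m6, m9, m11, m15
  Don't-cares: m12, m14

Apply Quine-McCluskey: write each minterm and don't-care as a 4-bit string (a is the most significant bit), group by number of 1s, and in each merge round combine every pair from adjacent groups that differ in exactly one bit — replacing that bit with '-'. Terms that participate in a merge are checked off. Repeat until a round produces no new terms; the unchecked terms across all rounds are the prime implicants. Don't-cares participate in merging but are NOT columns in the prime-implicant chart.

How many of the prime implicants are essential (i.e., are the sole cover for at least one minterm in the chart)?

Round 0: 0001✓ 0011✓ 0110✓ 1001✓ 1011✓ 1100✓ 1110✓ 1111✓
Round 1: -001✓ -011✓ -110 00-1✓ 1-11 10-1✓ 11-0 111-
Round 2: -0-1
PIs = {-0-1, -110, 1-11, 11-0, 111-}
Coverage chart:
  m1: -0-1 ←essential
  m3: -0-1 ←essential
  m6: -110 ←essential
  m9: -0-1 ←essential
  m11: -0-1,1-11
  m15: 1-11,111-
Essential: -0-1, -110

2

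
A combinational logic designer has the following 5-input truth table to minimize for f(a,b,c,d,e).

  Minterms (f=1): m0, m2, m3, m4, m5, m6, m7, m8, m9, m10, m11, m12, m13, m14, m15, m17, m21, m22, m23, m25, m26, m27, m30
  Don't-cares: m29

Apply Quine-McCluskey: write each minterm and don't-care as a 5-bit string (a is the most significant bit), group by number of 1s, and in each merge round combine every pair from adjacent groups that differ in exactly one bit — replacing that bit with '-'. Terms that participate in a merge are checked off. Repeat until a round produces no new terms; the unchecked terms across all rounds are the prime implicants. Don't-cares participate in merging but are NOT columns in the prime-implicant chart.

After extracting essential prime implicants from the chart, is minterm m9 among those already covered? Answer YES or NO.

Round 0: 00000✓ 00010✓ 00011✓ 00100✓ 00101✓ 00110✓ 00111✓ 01000✓ 01001✓ 01010✓ 01011✓ 01100✓ 01101✓ 01110✓ 01111✓ 10001✓ 10101✓ 10110✓ 10111✓ 11001✓ 11010✓ 11011✓ 11101✓ 11110✓
Round 1: -0101✓ -0110✓ -0111✓ -1001✓ -1010✓ -1011✓ -1101✓ -1110✓ 0-000✓ 0-010✓ 0-011✓ 0-100✓ 0-101✓ 0-110✓ 0-111✓ 00-00✓ 00-10✓ 00-11✓ 000-0✓ 0001-✓ 001-0✓ 001-1✓ 0010-✓ 0011-✓ 01-00✓ 01-01✓ 01-10✓ 01-11✓ 010-0✓ 010-1✓ 0100-✓ 0101-✓ 011-0✓ 011-1✓ 0110-✓ 0111-✓ 1-001✓ 1-101✓ 1-110✓ 10-01✓ 101-1✓ 1011-✓ 11-01✓ 11-10✓ 110-1✓ 1101-✓
Round 2: --101 --110 -01-1 -011- -1-01 -1-10 -10-1 -101- 0--00✓ 0--10✓ 0--11✓ 0-0-0✓ 0-01-✓ 0-1-0✓ 0-1-1✓ 0-10-✓ 0-11-✓ 00--0✓ 00-1-✓ 001--✓ 01--0✓ 01--1✓ 01-0-✓ 01-1-✓ 010--✓ 011--✓ 1--01
Round 3: 0---0 0--1- 0-1-- 01---
PIs = {--101, --110, -01-1, -011-, -1-01, -1-10, -10-1, -101-, 0---0, 0--1-, 0-1--, 01---, 1--01}
Coverage chart:
  m0: 0---0 ←essential
  m2: 0---0,0--1-
  m3: 0--1- ←essential
  m4: 0---0,0-1--
  m5: --101,-01-1,0-1--
  m6: --110,-011-,0---0,0--1-,0-1--
  m7: -01-1,-011-,0--1-,0-1--
  m8: 0---0,01---
  m9: -1-01,-10-1,01---
  m10: -1-10,-101-,0---0,0--1-,01---
  m11: -10-1,-101-,0--1-,01---
  m12: 0---0,0-1--,01---
  m13: --101,-1-01,0-1--,01---
  m14: --110,-1-10,0---0,0--1-,0-1--,01---
  m15: 0--1-,0-1--,01---
  m17: 1--01 ←essential
  m21: --101,-01-1,1--01
  m22: --110,-011-
  m23: -01-1,-011-
  m25: -1-01,-10-1,1--01
  m26: -1-10,-101-
  m27: -10-1,-101-
  m30: --110,-1-10
Essential: 0---0, 0--1-, 1--01

NO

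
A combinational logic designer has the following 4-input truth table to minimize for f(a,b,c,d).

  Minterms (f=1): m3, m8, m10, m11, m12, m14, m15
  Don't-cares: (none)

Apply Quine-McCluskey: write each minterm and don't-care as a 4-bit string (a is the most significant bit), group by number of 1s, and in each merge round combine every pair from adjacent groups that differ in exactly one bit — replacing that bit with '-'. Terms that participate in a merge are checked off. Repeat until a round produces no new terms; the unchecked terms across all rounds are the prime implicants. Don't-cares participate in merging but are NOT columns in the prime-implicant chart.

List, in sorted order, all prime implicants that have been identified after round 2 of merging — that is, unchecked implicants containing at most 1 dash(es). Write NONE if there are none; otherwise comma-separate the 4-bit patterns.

[col 0] 0011*, 1000*, 1010*, 1011*, 1100*, 1110*, 1111*
[col 1] -011, 1-00*, 1-10*, 1-11*, 10-0*, 101-*, 11-0*, 111-*
[col 2] 1--0, 1-1-
Prime implicants: -011, 1--0, 1-1-

-011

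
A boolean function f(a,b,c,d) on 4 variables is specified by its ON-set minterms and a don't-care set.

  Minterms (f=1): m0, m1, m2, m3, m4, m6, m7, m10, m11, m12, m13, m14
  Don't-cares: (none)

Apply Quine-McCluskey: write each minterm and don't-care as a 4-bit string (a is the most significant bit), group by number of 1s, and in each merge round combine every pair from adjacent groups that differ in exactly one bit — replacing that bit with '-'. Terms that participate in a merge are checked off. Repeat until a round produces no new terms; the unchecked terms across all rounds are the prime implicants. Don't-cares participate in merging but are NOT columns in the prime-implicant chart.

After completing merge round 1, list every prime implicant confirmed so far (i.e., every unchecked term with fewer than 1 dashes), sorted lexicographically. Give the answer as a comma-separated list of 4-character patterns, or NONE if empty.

NONE

Round 0: 0000✓ 0001✓ 0010✓ 0011✓ 0100✓ 0110✓ 0111✓ 1010✓ 1011✓ 1100✓ 1101✓ 1110✓
Round 1: -010✓ -011✓ -100✓ -110✓ 0-00✓ 0-10✓ 0-11✓ 00-0✓ 00-1✓ 000-✓ 001-✓ 01-0✓ 011-✓ 1-10✓ 101-✓ 11-0✓ 110-
Round 2: --10 -01- -1-0 0--0 0-1- 00--
PIs = {--10, -01-, -1-0, 0--0, 0-1-, 00--, 110-}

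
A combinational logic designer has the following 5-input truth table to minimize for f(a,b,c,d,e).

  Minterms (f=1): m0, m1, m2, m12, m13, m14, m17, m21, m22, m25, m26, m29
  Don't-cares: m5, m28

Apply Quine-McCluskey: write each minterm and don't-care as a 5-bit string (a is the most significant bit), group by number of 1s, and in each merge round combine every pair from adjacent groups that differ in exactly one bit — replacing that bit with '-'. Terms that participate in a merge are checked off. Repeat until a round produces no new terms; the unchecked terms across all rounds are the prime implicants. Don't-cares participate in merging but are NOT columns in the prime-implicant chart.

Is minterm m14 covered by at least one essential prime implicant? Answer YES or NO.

size-2^0 implicants → 00000(✓)  00001(✓)  00010(✓)  00101(✓)  01100(✓)  01101(✓)  01110(✓)  10001(✓)  10101(✓)  10110  11001(✓)  11010  11100(✓)  11101(✓)
size-2^1 implicants → -0001(✓)  -0101(✓)  -1100(✓)  -1101(✓)  0-101(✓)  00-01(✓)  000-0  0000-  011-0  0110-(✓)  1-001(✓)  1-101(✓)  10-01(✓)  11-01(✓)  1110-(✓)
size-2^2 implicants → --101  -0-01  -110-  1--01
Unchecked terms (primes): --101, -0-01, -110-, 000-0, 0000-, 011-0, 1--01, 10110, 11010
Minterm coverage:
  m0 ⊆ 000-0,0000-
  m1 ⊆ -0-01,0000-
  m2 ⊆ 000-0 [E]
  m12 ⊆ -110-,011-0
  m13 ⊆ --101,-110-
  m14 ⊆ 011-0 [E]
  m17 ⊆ -0-01,1--01
  m21 ⊆ --101,-0-01,1--01
  m22 ⊆ 10110 [E]
  m25 ⊆ 1--01 [E]
  m26 ⊆ 11010 [E]
  m29 ⊆ --101,-110-,1--01
E = {000-0, 011-0, 1--01, 10110, 11010}

YES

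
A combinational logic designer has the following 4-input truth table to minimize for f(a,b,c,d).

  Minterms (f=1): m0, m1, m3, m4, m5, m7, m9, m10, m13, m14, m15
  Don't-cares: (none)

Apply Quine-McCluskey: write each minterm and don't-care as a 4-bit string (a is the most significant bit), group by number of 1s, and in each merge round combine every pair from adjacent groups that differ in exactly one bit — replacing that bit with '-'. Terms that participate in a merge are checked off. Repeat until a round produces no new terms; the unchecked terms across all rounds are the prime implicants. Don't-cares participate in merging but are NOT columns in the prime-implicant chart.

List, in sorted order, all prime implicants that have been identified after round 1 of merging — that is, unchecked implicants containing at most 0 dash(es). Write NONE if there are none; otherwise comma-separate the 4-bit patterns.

NONE

size-2^0 implicants → 0000(✓)  0001(✓)  0011(✓)  0100(✓)  0101(✓)  0111(✓)  1001(✓)  1010(✓)  1101(✓)  1110(✓)  1111(✓)
size-2^1 implicants → -001(✓)  -101(✓)  -111(✓)  0-00(✓)  0-01(✓)  0-11(✓)  00-1(✓)  000-(✓)  01-1(✓)  010-(✓)  1-01(✓)  1-10  11-1(✓)  111-
size-2^2 implicants → --01  -1-1  0--1  0-0-
Unchecked terms (primes): --01, -1-1, 0--1, 0-0-, 1-10, 111-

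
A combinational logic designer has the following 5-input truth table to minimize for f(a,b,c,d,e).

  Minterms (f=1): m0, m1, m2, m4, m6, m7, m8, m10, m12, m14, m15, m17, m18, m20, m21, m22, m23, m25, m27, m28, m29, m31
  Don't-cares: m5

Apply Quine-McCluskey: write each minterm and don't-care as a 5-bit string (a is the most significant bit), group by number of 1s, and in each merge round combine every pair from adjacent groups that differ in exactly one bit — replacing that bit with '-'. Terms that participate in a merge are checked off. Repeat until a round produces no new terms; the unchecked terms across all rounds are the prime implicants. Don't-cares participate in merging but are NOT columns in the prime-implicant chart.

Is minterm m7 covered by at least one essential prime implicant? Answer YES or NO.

NO

size-2^0 implicants → 00000(✓)  00001(✓)  00010(✓)  00100(✓)  00101(✓)  00110(✓)  00111(✓)  01000(✓)  01010(✓)  01100(✓)  01110(✓)  01111(✓)  10001(✓)  10010(✓)  10100(✓)  10101(✓)  10110(✓)  10111(✓)  11001(✓)  11011(✓)  11100(✓)  11101(✓)  11111(✓)
size-2^1 implicants → -0001(✓)  -0010(✓)  -0100(✓)  -0101(✓)  -0110(✓)  -0111(✓)  -1100(✓)  -1111(✓)  0-000(✓)  0-010(✓)  0-100(✓)  0-110(✓)  0-111(✓)  00-00(✓)  00-01(✓)  00-10(✓)  000-0(✓)  0000-(✓)  001-0(✓)  001-1(✓)  0010-(✓)  0011-(✓)  01-00(✓)  01-10(✓)  010-0(✓)  011-0(✓)  0111-(✓)  1-001(✓)  1-100(✓)  1-101(✓)  1-111(✓)  10-01(✓)  10-10(✓)  101-0(✓)  101-1(✓)  1010-(✓)  1011-(✓)  11-01(✓)  11-11(✓)  110-1(✓)  111-1(✓)  1110-(✓)
size-2^2 implicants → --100  --111  -0-01  -0-10  -01-0(✓)  -01-1(✓)  -010-(✓)  -011-(✓)  0--00(✓)  0--10(✓)  0-0-0(✓)  0-1-0(✓)  0-11-  00--0(✓)  00-0-  001--(✓)  01--0(✓)  1--01  1-1-1  1-10-  101--(✓)  11--1
size-2^3 implicants → -01--  0---0
Unchecked terms (primes): --100, --111, -0-01, -0-10, -01--, 0---0, 0-11-, 00-0-, 1--01, 1-1-1, 1-10-, 11--1
Minterm coverage:
  m0 ⊆ 0---0,00-0-
  m1 ⊆ -0-01,00-0-
  m2 ⊆ -0-10,0---0
  m4 ⊆ --100,-01--,0---0,00-0-
  m6 ⊆ -0-10,-01--,0---0,0-11-
  m7 ⊆ --111,-01--,0-11-
  m8 ⊆ 0---0 [E]
  m10 ⊆ 0---0 [E]
  m12 ⊆ --100,0---0
  m14 ⊆ 0---0,0-11-
  m15 ⊆ --111,0-11-
  m17 ⊆ -0-01,1--01
  m18 ⊆ -0-10 [E]
  m20 ⊆ --100,-01--,1-10-
  m21 ⊆ -0-01,-01--,1--01,1-1-1,1-10-
  m22 ⊆ -0-10,-01--
  m23 ⊆ --111,-01--,1-1-1
  m25 ⊆ 1--01,11--1
  m27 ⊆ 11--1 [E]
  m28 ⊆ --100,1-10-
  m29 ⊆ 1--01,1-1-1,1-10-,11--1
  m31 ⊆ --111,1-1-1,11--1
E = {-0-10, 0---0, 11--1}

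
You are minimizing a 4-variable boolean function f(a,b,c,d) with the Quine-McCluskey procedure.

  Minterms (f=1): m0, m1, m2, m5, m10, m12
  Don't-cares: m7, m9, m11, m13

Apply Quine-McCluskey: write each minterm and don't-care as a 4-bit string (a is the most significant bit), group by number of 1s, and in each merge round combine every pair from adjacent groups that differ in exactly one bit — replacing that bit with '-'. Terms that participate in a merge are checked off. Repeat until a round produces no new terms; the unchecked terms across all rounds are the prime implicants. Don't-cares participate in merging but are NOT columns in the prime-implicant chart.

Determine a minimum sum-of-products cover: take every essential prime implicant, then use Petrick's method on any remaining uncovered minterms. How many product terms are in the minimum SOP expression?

[col 0] 0000*, 0001*, 0010*, 0101*, 0111*, 1001*, 1010*, 1011*, 1100*, 1101*
[col 1] -001*, -010, -101*, 0-01*, 00-0, 000-, 01-1, 1-01*, 10-1, 101-, 110-
[col 2] --01
Prime implicants: --01, -010, 00-0, 000-, 01-1, 10-1, 101-, 110-
PI chart (minterm → PIs covering it):
  0 | 00-0,000-
  1 | --01,000-
  2 | -010,00-0
  5 | --01,01-1
  10 | -010,101-
  12 | 110-  (sole → essential)
Essential prime implicants: 110-
Petrick residual → --01, -010, 00-0
Minimum SOP uses 4 PIs: c'd + b'cd' + a'b'd' + abc'

4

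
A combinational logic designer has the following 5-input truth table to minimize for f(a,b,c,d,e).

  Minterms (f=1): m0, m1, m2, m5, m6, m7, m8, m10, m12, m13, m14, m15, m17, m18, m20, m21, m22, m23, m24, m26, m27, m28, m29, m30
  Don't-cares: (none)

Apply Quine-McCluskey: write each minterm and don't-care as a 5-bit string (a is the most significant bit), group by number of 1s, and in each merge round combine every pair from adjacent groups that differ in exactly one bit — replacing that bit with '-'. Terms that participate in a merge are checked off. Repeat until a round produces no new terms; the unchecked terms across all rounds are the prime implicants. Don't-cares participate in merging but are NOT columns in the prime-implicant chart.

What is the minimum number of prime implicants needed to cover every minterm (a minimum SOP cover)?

8

[col 0] 00000*, 00001*, 00010*, 00101*, 00110*, 00111*, 01000*, 01010*, 01100*, 01101*, 01110*, 01111*, 10001*, 10010*, 10100*, 10101*, 10110*, 10111*, 11000*, 11010*, 11011*, 11100*, 11101*, 11110*
[col 1] -0001*, -0010*, -0101*, -0110*, -0111*, -1000*, -1010*, -1100*, -1101*, -1110*, 0-000*, 0-010*, 0-101*, 0-110*, 0-111*, 00-01*, 00-10*, 000-0*, 0000-, 001-1*, 0011-*, 01-00*, 01-10*, 010-0*, 011-0*, 011-1*, 0110-*, 0111-*, 1-010*, 1-100*, 1-101*, 1-110*, 10-01*, 10-10*, 101-0*, 101-1*, 1010-*, 1011-*, 11-00*, 11-10*, 110-0*, 1101-, 111-0*, 1110-*
[col 2] --010*, --101, --110*, -0-01, -0-10*, -01-1, -011-, -1-00*, -1-10*, -10-0*, -11-0*, -110-, 0--10*, 0-0-0, 0-1-1, 0-11-, 01--0*, 011--, 1--10*, 1-1-0, 1-10-, 101--, 11--0*
[col 3] ---10, -1--0
Prime implicants: ---10, --101, -0-01, -01-1, -011-, -1--0, -110-, 0-0-0, 0-1-1, 0-11-, 0000-, 011--, 1-1-0, 1-10-, 101--, 1101-
PI chart (minterm → PIs covering it):
  0 | 0-0-0,0000-
  1 | -0-01,0000-
  2 | ---10,0-0-0
  5 | --101,-0-01,-01-1,0-1-1
  6 | ---10,-011-,0-11-
  7 | -01-1,-011-,0-1-1,0-11-
  8 | -1--0,0-0-0
  10 | ---10,-1--0,0-0-0
  12 | -1--0,-110-,011--
  13 | --101,-110-,0-1-1,011--
  14 | ---10,-1--0,0-11-,011--
  15 | 0-1-1,0-11-,011--
  17 | -0-01  (sole → essential)
  18 | ---10  (sole → essential)
  20 | 1-1-0,1-10-,101--
  21 | --101,-0-01,-01-1,1-10-,101--
  22 | ---10,-011-,1-1-0,101--
  23 | -01-1,-011-,101--
  24 | -1--0  (sole → essential)
  26 | ---10,-1--0,1101-
  27 | 1101-  (sole → essential)
  28 | -1--0,-110-,1-1-0,1-10-
  29 | --101,-110-,1-10-
  30 | ---10,-1--0,1-1-0
Essential prime implicants: ---10, -0-01, -1--0, 1101-
Petrick residual → --101, 0-0-0, 0-1-1, 101--
Minimum SOP uses 8 PIs: de' + cd'e + b'd'e + be' + a'c'e' + a'ce + ab'c + abc'd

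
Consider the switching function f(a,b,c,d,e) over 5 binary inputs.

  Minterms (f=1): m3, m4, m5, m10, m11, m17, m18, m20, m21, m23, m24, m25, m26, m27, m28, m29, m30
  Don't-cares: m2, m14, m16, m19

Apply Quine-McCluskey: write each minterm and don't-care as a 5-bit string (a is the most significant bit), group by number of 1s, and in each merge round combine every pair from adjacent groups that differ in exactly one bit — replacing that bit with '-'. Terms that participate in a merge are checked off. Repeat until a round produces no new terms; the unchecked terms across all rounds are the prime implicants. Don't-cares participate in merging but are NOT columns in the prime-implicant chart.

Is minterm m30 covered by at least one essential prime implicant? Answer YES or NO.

NO

size-2^0 implicants → 00010(✓)  00011(✓)  00100(✓)  00101(✓)  01010(✓)  01011(✓)  01110(✓)  10000(✓)  10001(✓)  10010(✓)  10011(✓)  10100(✓)  10101(✓)  10111(✓)  11000(✓)  11001(✓)  11010(✓)  11011(✓)  11100(✓)  11101(✓)  11110(✓)
size-2^1 implicants → -0010(✓)  -0011(✓)  -0100(✓)  -0101(✓)  -1010(✓)  -1011(✓)  -1110(✓)  0-010(✓)  0-011(✓)  0001-(✓)  0010-(✓)  01-10(✓)  0101-(✓)  1-000(✓)  1-001(✓)  1-010(✓)  1-011(✓)  1-100(✓)  1-101(✓)  10-00(✓)  10-01(✓)  10-11(✓)  100-0(✓)  100-1(✓)  1000-(✓)  1001-(✓)  101-1(✓)  1010-(✓)  11-00(✓)  11-01(✓)  11-10(✓)  110-0(✓)  110-1(✓)  1100-(✓)  1101-(✓)  111-0(✓)  1110-(✓)
size-2^2 implicants → --010(✓)  --011(✓)  -001-(✓)  -010-  -1-10  -101-(✓)  0-01-(✓)  1--00(✓)  1--01(✓)  1-0-0(✓)  1-0-1(✓)  1-00-(✓)  1-01-(✓)  1-10-(✓)  10--1  10-0-(✓)  100--(✓)  11--0  11-0-(✓)  110--(✓)
size-2^3 implicants → --01-  1--0-  1-0--
Unchecked terms (primes): --01-, -010-, -1-10, 1--0-, 1-0--, 10--1, 11--0
Minterm coverage:
  m3 ⊆ --01- [E]
  m4 ⊆ -010- [E]
  m5 ⊆ -010- [E]
  m10 ⊆ --01-,-1-10
  m11 ⊆ --01- [E]
  m17 ⊆ 1--0-,1-0--,10--1
  m18 ⊆ --01-,1-0--
  m20 ⊆ -010-,1--0-
  m21 ⊆ -010-,1--0-,10--1
  m23 ⊆ 10--1 [E]
  m24 ⊆ 1--0-,1-0--,11--0
  m25 ⊆ 1--0-,1-0--
  m26 ⊆ --01-,-1-10,1-0--,11--0
  m27 ⊆ --01-,1-0--
  m28 ⊆ 1--0-,11--0
  m29 ⊆ 1--0- [E]
  m30 ⊆ -1-10,11--0
E = {--01-, -010-, 1--0-, 10--1}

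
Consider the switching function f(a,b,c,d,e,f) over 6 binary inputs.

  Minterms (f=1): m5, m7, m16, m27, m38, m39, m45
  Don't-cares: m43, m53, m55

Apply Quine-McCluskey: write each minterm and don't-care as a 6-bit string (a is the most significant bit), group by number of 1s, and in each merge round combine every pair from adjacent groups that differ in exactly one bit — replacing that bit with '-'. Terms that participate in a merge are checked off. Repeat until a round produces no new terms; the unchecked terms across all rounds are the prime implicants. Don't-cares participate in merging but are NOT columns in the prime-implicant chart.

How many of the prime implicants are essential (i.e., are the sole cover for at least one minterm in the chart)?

5

[col 0] 000101*, 000111*, 010000, 011011, 100110*, 100111*, 101011, 101101, 110101*, 110111*
[col 1] -00111, 0001-1, 1-0111, 10011-, 1101-1
Prime implicants: -00111, 0001-1, 010000, 011011, 1-0111, 10011-, 101011, 101101, 1101-1
PI chart (minterm → PIs covering it):
  5 | 0001-1  (sole → essential)
  7 | -00111,0001-1
  16 | 010000  (sole → essential)
  27 | 011011  (sole → essential)
  38 | 10011-  (sole → essential)
  39 | -00111,1-0111,10011-
  45 | 101101  (sole → essential)
Essential prime implicants: 0001-1, 010000, 011011, 10011-, 101101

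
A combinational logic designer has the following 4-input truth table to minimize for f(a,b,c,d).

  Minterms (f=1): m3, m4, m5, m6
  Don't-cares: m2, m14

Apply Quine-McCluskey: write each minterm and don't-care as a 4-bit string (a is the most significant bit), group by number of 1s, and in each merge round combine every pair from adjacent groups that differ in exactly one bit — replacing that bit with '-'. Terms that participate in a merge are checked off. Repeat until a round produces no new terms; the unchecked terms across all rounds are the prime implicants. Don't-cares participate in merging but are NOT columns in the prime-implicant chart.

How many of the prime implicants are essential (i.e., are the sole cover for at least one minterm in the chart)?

size-2^0 implicants → 0010(✓)  0011(✓)  0100(✓)  0101(✓)  0110(✓)  1110(✓)
size-2^1 implicants → -110  0-10  001-  01-0  010-
Unchecked terms (primes): -110, 0-10, 001-, 01-0, 010-
Minterm coverage:
  m3 ⊆ 001- [E]
  m4 ⊆ 01-0,010-
  m5 ⊆ 010- [E]
  m6 ⊆ -110,0-10,01-0
E = {001-, 010-}

2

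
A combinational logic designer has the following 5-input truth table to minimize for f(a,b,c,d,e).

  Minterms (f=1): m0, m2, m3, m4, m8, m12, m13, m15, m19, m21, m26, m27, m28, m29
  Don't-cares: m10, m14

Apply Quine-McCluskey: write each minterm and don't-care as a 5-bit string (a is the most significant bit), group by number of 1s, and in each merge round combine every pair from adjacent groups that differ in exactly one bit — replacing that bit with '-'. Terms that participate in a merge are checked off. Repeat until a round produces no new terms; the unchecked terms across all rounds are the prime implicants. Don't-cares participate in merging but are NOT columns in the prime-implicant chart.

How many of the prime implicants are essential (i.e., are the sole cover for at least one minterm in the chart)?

Round 0: 00000✓ 00010✓ 00011✓ 00100✓ 01000✓ 01010✓ 01100✓ 01101✓ 01110✓ 01111✓ 10011✓ 10101✓ 11010✓ 11011✓ 11100✓ 11101✓
Round 1: -0011 -1010 -1100✓ -1101✓ 0-000✓ 0-010✓ 0-100✓ 00-00✓ 000-0✓ 0001- 01-00✓ 01-10✓ 010-0✓ 011-0✓ 011-1✓ 0110-✓ 0111-✓ 1-011 1-101 1101- 1110-✓
Round 2: -110- 0--00 0-0-0 01--0 011--
PIs = {-0011, -1010, -110-, 0--00, 0-0-0, 0001-, 01--0, 011--, 1-011, 1-101, 1101-}
Coverage chart:
  m0: 0--00,0-0-0
  m2: 0-0-0,0001-
  m3: -0011,0001-
  m4: 0--00 ←essential
  m8: 0--00,0-0-0,01--0
  m12: -110-,0--00,01--0,011--
  m13: -110-,011--
  m15: 011-- ←essential
  m19: -0011,1-011
  m21: 1-101 ←essential
  m26: -1010,1101-
  m27: 1-011,1101-
  m28: -110- ←essential
  m29: -110-,1-101
Essential: -110-, 0--00, 011--, 1-101

4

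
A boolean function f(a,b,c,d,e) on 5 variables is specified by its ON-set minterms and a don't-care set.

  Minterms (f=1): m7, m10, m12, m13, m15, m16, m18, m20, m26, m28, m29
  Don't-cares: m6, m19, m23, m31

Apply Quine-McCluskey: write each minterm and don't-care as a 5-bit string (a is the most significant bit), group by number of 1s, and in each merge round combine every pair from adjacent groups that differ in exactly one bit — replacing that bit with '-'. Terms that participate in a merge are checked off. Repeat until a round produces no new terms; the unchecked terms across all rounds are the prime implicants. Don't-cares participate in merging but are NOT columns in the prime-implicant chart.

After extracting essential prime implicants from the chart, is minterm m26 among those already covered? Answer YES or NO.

Round 0: 00110✓ 00111✓ 01010✓ 01100✓ 01101✓ 01111✓ 10000✓ 10010✓ 10011✓ 10100✓ 10111✓ 11010✓ 11100✓ 11101✓ 11111✓
Round 1: -0111✓ -1010 -1100✓ -1101✓ -1111✓ 0-111✓ 0011- 011-1✓ 0110-✓ 1-010 1-100 1-111✓ 10-00 10-11 100-0 1001- 111-1✓ 1110-✓
Round 2: --111 -11-1 -110-
PIs = {--111, -1010, -11-1, -110-, 0011-, 1-010, 1-100, 10-00, 10-11, 100-0, 1001-}
Coverage chart:
  m7: --111,0011-
  m10: -1010 ←essential
  m12: -110- ←essential
  m13: -11-1,-110-
  m15: --111,-11-1
  m16: 10-00,100-0
  m18: 1-010,100-0,1001-
  m20: 1-100,10-00
  m26: -1010,1-010
  m28: -110-,1-100
  m29: -11-1,-110-
Essential: -1010, -110-

YES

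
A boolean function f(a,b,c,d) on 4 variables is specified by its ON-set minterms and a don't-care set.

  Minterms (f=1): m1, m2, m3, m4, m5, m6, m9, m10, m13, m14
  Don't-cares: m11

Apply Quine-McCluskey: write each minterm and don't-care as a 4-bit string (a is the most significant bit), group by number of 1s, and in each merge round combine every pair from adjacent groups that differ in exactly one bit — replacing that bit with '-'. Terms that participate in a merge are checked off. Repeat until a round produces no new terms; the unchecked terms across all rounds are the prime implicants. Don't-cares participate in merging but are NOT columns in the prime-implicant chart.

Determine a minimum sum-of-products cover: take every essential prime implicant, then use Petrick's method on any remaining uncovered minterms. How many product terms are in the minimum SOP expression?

Round 0: 0001✓ 0010✓ 0011✓ 0100✓ 0101✓ 0110✓ 1001✓ 1010✓ 1011✓ 1101✓ 1110✓
Round 1: -001✓ -010✓ -011✓ -101✓ -110✓ 0-01✓ 0-10✓ 00-1✓ 001-✓ 01-0 010- 1-01✓ 1-10✓ 10-1✓ 101-✓
Round 2: --01 --10 -0-1 -01-
PIs = {--01, --10, -0-1, -01-, 01-0, 010-}
Coverage chart:
  m1: --01,-0-1
  m2: --10,-01-
  m3: -0-1,-01-
  m4: 01-0,010-
  m5: --01,010-
  m6: --10,01-0
  m9: --01,-0-1
  m10: --10,-01-
  m13: --01 ←essential
  m14: --10 ←essential
Essential: --01, --10
Petrick residual → -0-1, 01-0
Min cover (4 terms): c'd + cd' + b'd + a'bd'

4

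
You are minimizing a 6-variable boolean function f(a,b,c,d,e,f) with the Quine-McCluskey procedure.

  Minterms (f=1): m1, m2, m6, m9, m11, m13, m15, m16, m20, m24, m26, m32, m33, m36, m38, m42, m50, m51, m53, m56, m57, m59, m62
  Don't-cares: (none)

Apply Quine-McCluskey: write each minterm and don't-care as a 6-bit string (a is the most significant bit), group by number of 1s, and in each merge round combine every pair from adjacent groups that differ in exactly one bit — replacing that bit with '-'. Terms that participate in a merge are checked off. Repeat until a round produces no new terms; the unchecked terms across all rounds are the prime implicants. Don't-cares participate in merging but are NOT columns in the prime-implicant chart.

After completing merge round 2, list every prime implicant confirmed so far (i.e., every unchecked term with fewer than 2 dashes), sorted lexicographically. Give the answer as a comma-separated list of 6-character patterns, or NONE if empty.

[col 0] 000001*, 000010*, 000110*, 001001*, 001011*, 001101*, 001111*, 010000*, 010100*, 011000*, 011010*, 100000*, 100001*, 100100*, 100110*, 101010, 110010*, 110011*, 110101, 111000*, 111001*, 111011*, 111110
[col 1] -00001, -00110, -11000, 00-001, 000-10, 001-01*, 001-11*, 0010-1*, 0011-1*, 01-000, 010-00, 0110-0, 100-00, 10000-, 1001-0, 11-011, 11001-, 1110-1, 11100-
[col 2] 001--1
Prime implicants: -00001, -00110, -11000, 00-001, 000-10, 001--1, 01-000, 010-00, 0110-0, 100-00, 10000-, 1001-0, 101010, 11-011, 11001-, 110101, 1110-1, 11100-, 111110

-00001, -00110, -11000, 00-001, 000-10, 01-000, 010-00, 0110-0, 100-00, 10000-, 1001-0, 101010, 11-011, 11001-, 110101, 1110-1, 11100-, 111110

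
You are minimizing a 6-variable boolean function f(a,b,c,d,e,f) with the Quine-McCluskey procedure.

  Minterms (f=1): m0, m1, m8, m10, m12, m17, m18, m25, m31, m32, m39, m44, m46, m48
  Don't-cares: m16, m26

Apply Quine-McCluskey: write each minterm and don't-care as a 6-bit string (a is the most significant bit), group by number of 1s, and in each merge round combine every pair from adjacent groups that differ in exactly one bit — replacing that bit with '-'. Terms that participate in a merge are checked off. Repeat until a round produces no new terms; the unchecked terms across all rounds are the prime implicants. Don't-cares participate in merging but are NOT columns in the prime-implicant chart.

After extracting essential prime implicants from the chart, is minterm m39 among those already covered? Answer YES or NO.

[col 0] 000000*, 000001*, 001000*, 001010*, 001100*, 010000*, 010001*, 010010*, 011001*, 011010*, 011111, 100000*, 100111, 101100*, 101110*, 110000*
[col 1] -00000*, -01100, -10000*, 0-0000*, 0-0001*, 0-1010, 00-000, 00000-*, 001-00, 0010-0, 01-001, 01-010, 0100-0, 01000-*, 1-0000*, 1011-0
[col 2] --0000, 0-000-
Prime implicants: --0000, -01100, 0-000-, 0-1010, 00-000, 001-00, 0010-0, 01-001, 01-010, 0100-0, 011111, 100111, 1011-0
PI chart (minterm → PIs covering it):
  0 | --0000,0-000-,00-000
  1 | 0-000-  (sole → essential)
  8 | 00-000,001-00,0010-0
  10 | 0-1010,0010-0
  12 | -01100,001-00
  17 | 0-000-,01-001
  18 | 01-010,0100-0
  25 | 01-001  (sole → essential)
  31 | 011111  (sole → essential)
  32 | --0000  (sole → essential)
  39 | 100111  (sole → essential)
  44 | -01100,1011-0
  46 | 1011-0  (sole → essential)
  48 | --0000  (sole → essential)
Essential prime implicants: --0000, 0-000-, 01-001, 011111, 100111, 1011-0

YES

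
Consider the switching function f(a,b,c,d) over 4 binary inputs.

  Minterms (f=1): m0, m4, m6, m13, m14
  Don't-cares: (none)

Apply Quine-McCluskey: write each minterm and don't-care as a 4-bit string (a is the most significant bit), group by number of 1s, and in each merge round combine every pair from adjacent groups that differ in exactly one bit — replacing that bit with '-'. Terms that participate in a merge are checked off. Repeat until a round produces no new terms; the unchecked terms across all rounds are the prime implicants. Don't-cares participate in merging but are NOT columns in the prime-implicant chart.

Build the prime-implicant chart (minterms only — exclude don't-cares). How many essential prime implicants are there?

Round 0: 0000✓ 0100✓ 0110✓ 1101 1110✓
Round 1: -110 0-00 01-0
PIs = {-110, 0-00, 01-0, 1101}
Coverage chart:
  m0: 0-00 ←essential
  m4: 0-00,01-0
  m6: -110,01-0
  m13: 1101 ←essential
  m14: -110 ←essential
Essential: -110, 0-00, 1101

3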